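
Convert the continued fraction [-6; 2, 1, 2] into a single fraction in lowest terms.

-45/8

Use the convergent recurrence hₖ = aₖ·hₖ₋₁ + hₖ₋₂ (and likewise for the denominators kₖ):
a_0 = -6: -6/1
a_1 = 2: -11/2
a_2 = 1: -17/3
a_3 = 2: -45/8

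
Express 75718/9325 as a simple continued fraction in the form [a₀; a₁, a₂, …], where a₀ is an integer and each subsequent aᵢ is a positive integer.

⌊75718/9325⌋ = 8, remainder 1118
⌊9325/1118⌋ = 8, remainder 381
⌊1118/381⌋ = 2, remainder 356
⌊381/356⌋ = 1, remainder 25
⌊356/25⌋ = 14, remainder 6
⌊25/6⌋ = 4, remainder 1
⌊6/1⌋ = 6, remainder 0

[8; 8, 2, 1, 14, 4, 6]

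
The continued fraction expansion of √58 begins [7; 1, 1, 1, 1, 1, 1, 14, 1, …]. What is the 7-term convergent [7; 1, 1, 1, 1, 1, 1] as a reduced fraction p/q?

99/13

Start with 1.
1 + 1/(1/1) = 1 + 1/1 = 2/1
1 + 1/(2/1) = 1 + 1/2 = 3/2
1 + 1/(3/2) = 1 + 2/3 = 5/3
1 + 1/(5/3) = 1 + 3/5 = 8/5
1 + 1/(8/5) = 1 + 5/8 = 13/8
7 + 1/(13/8) = 7 + 8/13 = 99/13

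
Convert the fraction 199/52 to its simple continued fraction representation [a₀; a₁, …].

199 = 3·52 + 43, so a_0 = 3
52 = 1·43 + 9, so a_1 = 1
43 = 4·9 + 7, so a_2 = 4
9 = 1·7 + 2, so a_3 = 1
7 = 3·2 + 1, so a_4 = 3
2 = 2·1 + 0, so a_5 = 2

[3; 1, 4, 1, 3, 2]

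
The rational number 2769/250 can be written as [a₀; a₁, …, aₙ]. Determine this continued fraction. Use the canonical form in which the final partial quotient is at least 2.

⌊2769/250⌋ = 11, remainder 19
⌊250/19⌋ = 13, remainder 3
⌊19/3⌋ = 6, remainder 1
⌊3/1⌋ = 3, remainder 0

[11; 13, 6, 3]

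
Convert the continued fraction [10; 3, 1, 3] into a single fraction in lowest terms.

a_0 = 10: 10/1
a_1 = 3: 31/3
a_2 = 1: 41/4
a_3 = 3: 154/15

154/15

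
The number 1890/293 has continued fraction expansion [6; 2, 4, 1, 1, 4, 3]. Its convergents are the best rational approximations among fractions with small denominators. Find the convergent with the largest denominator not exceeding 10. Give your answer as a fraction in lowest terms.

58/9

a_0 = 6: 6/1  (≤ bound)
a_1 = 2: 13/2  (≤ bound)
a_2 = 4: 58/9  (≤ bound)
a_3 = 1: 71/11  (> 10, stop)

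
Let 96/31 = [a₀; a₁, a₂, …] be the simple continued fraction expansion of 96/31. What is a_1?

Repeatedly divide and take the remainder:
96 ÷ 31 → quotient 3, remainder 3
31 ÷ 3 → quotient 10, remainder 1

10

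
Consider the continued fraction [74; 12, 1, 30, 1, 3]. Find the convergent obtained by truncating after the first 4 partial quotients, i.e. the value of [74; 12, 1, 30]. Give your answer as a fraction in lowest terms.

29779/402

Build up convergents one term at a time:
a_0 = 74: 74/1
a_1 = 12: 889/12
a_2 = 1: 963/13
a_3 = 30: 29779/402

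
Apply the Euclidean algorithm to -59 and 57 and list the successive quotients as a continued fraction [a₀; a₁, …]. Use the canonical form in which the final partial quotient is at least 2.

[-2; 1, 27, 2]

Apply division with remainder until the remainder is 0:
-59 = -2·57 + 55, so a_0 = -2
57 = 1·55 + 2, so a_1 = 1
55 = 27·2 + 1, so a_2 = 27
2 = 2·1 + 0, so a_3 = 2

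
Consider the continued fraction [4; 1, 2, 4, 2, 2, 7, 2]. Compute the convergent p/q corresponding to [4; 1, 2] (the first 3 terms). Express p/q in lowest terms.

a_0 = 4: 4/1
a_1 = 1: 5/1
a_2 = 2: 14/3

14/3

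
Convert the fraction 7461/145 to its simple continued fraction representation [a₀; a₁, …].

[51; 2, 5, 13]

7461 ÷ 145 → quotient 51, remainder 66
145 ÷ 66 → quotient 2, remainder 13
66 ÷ 13 → quotient 5, remainder 1
13 ÷ 1 → quotient 13, remainder 0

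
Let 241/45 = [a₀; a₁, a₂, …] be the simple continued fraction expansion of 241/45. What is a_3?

241 = 5·45 + 16, so a_0 = 5
45 = 2·16 + 13, so a_1 = 2
16 = 1·13 + 3, so a_2 = 1
13 = 4·3 + 1, so a_3 = 4

4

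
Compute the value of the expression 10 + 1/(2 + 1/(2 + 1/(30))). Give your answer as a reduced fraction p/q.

1581/152

a_0 = 10: 10/1
a_1 = 2: 21/2
a_2 = 2: 52/5
a_3 = 30: 1581/152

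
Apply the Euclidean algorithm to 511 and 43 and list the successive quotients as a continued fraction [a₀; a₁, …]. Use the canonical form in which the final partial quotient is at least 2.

Repeatedly divide and take the remainder:
⌊511/43⌋ = 11, remainder 38
⌊43/38⌋ = 1, remainder 5
⌊38/5⌋ = 7, remainder 3
⌊5/3⌋ = 1, remainder 2
⌊3/2⌋ = 1, remainder 1
⌊2/1⌋ = 2, remainder 0

[11; 1, 7, 1, 1, 2]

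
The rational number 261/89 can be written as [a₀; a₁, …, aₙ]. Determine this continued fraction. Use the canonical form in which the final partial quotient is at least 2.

[2; 1, 13, 1, 5]

Run the Euclidean algorithm, recording each quotient:
261 = 2·89 + 83, so a_0 = 2
89 = 1·83 + 6, so a_1 = 1
83 = 13·6 + 5, so a_2 = 13
6 = 1·5 + 1, so a_3 = 1
5 = 5·1 + 0, so a_4 = 5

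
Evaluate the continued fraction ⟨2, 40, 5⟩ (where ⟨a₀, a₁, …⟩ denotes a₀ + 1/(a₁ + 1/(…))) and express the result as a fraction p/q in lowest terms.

407/201

Use the convergent recurrence hₖ = aₖ·hₖ₋₁ + hₖ₋₂ (and likewise for the denominators kₖ):
a_0 = 2: 2/1
a_1 = 40: 81/40
a_2 = 5: 407/201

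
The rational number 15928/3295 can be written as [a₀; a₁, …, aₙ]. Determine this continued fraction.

Run the Euclidean algorithm, recording each quotient:
15928 ÷ 3295 → quotient 4, remainder 2748
3295 ÷ 2748 → quotient 1, remainder 547
2748 ÷ 547 → quotient 5, remainder 13
547 ÷ 13 → quotient 42, remainder 1
13 ÷ 1 → quotient 13, remainder 0

[4; 1, 5, 42, 13]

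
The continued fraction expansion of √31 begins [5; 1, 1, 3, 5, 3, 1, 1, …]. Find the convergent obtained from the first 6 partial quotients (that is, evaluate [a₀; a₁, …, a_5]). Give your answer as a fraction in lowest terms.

657/118

Work from the innermost term outward:
Start with 3.
5 + 1/(3/1) = 5 + 1/3 = 16/3
3 + 1/(16/3) = 3 + 3/16 = 51/16
1 + 1/(51/16) = 1 + 16/51 = 67/51
1 + 1/(67/51) = 1 + 51/67 = 118/67
5 + 1/(118/67) = 5 + 67/118 = 657/118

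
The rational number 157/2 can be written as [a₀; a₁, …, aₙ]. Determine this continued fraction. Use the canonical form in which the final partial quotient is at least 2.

[78; 2]

⌊157/2⌋ = 78, remainder 1
⌊2/1⌋ = 2, remainder 0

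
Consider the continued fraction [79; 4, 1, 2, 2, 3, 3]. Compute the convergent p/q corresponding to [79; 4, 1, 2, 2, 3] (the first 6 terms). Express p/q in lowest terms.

a_0 = 79: 79/1
a_1 = 4: 317/4
a_2 = 1: 396/5
a_3 = 2: 1109/14
a_4 = 2: 2614/33
a_5 = 3: 8951/113

8951/113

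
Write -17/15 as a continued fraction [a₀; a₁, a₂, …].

[-2; 1, 6, 2]

Repeatedly divide and take the remainder:
-17 ÷ 15 → quotient -2, remainder 13
15 ÷ 13 → quotient 1, remainder 2
13 ÷ 2 → quotient 6, remainder 1
2 ÷ 1 → quotient 2, remainder 0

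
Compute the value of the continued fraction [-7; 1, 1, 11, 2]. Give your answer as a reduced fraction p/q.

Work from the innermost term outward:
Start with 2.
11 + 1/(2/1) = 11 + 1/2 = 23/2
1 + 1/(23/2) = 1 + 2/23 = 25/23
1 + 1/(25/23) = 1 + 23/25 = 48/25
-7 + 1/(48/25) = -7 + 25/48 = -311/48

-311/48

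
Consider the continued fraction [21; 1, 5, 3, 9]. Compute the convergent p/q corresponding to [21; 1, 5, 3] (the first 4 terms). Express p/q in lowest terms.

415/19

Compute successive convergents:
a_0 = 21: 21/1
a_1 = 1: 22/1
a_2 = 5: 131/6
a_3 = 3: 415/19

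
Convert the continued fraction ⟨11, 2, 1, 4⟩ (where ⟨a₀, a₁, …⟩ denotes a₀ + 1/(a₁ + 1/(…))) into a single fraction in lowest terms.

Collapse the nested fraction from the inside out:
Start with 4.
1 + 1/(4/1) = 1 + 1/4 = 5/4
2 + 1/(5/4) = 2 + 4/5 = 14/5
11 + 1/(14/5) = 11 + 5/14 = 159/14

159/14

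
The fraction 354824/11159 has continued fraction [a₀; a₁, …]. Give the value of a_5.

354824 ÷ 11159 → quotient 31, remainder 8895
11159 ÷ 8895 → quotient 1, remainder 2264
8895 ÷ 2264 → quotient 3, remainder 2103
2264 ÷ 2103 → quotient 1, remainder 161
2103 ÷ 161 → quotient 13, remainder 10
161 ÷ 10 → quotient 16, remainder 1

16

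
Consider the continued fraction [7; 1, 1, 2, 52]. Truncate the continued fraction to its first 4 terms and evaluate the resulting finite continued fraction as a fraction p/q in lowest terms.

38/5

Start with 2.
1 + 1/(2/1) = 1 + 1/2 = 3/2
1 + 1/(3/2) = 1 + 2/3 = 5/3
7 + 1/(5/3) = 7 + 3/5 = 38/5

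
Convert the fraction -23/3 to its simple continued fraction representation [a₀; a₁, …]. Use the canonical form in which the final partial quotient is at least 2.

⌊-23/3⌋ = -8, remainder 1
⌊3/1⌋ = 3, remainder 0

[-8; 3]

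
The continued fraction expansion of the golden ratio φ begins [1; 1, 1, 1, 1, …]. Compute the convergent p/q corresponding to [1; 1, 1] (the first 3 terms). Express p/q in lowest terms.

3/2

Start with 1.
1 + 1/(1/1) = 1 + 1/1 = 2/1
1 + 1/(2/1) = 1 + 1/2 = 3/2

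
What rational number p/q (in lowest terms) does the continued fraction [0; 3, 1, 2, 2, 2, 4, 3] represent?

Start with 3.
4 + 1/(3/1) = 4 + 1/3 = 13/3
2 + 1/(13/3) = 2 + 3/13 = 29/13
2 + 1/(29/13) = 2 + 13/29 = 71/29
2 + 1/(71/29) = 2 + 29/71 = 171/71
1 + 1/(171/71) = 1 + 71/171 = 242/171
3 + 1/(242/171) = 3 + 171/242 = 897/242
0 + 1/(897/242) = 0 + 242/897 = 242/897

242/897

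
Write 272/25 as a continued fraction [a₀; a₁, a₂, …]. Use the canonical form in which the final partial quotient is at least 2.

272 = 10·25 + 22, so a_0 = 10
25 = 1·22 + 3, so a_1 = 1
22 = 7·3 + 1, so a_2 = 7
3 = 3·1 + 0, so a_3 = 3

[10; 1, 7, 3]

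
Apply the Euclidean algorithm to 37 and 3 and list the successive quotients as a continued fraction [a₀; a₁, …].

[12; 3]

37 = 12·3 + 1, so a_0 = 12
3 = 3·1 + 0, so a_1 = 3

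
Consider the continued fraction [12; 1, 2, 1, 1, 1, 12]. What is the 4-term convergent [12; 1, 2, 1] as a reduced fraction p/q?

Build up convergents one term at a time:
a_0 = 12: 12/1
a_1 = 1: 13/1
a_2 = 2: 38/3
a_3 = 1: 51/4

51/4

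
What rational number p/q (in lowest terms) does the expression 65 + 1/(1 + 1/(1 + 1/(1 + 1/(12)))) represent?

2495/38

a_0 = 65: 65/1
a_1 = 1: 66/1
a_2 = 1: 131/2
a_3 = 1: 197/3
a_4 = 12: 2495/38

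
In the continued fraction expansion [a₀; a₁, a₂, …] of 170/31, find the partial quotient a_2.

Repeatedly divide and take the remainder:
⌊170/31⌋ = 5, remainder 15
⌊31/15⌋ = 2, remainder 1
⌊15/1⌋ = 15, remainder 0

15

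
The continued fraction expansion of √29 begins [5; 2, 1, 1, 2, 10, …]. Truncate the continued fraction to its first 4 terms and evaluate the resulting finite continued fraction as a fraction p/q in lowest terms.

27/5

Start with 1.
1 + 1/(1/1) = 1 + 1/1 = 2/1
2 + 1/(2/1) = 2 + 1/2 = 5/2
5 + 1/(5/2) = 5 + 2/5 = 27/5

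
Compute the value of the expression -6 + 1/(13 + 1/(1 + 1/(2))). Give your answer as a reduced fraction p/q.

Start with 2.
1 + 1/(2/1) = 1 + 1/2 = 3/2
13 + 1/(3/2) = 13 + 2/3 = 41/3
-6 + 1/(41/3) = -6 + 3/41 = -243/41

-243/41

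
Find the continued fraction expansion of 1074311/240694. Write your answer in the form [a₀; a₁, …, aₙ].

Apply division with remainder until the remainder is 0:
1074311 ÷ 240694 → quotient 4, remainder 111535
240694 ÷ 111535 → quotient 2, remainder 17624
111535 ÷ 17624 → quotient 6, remainder 5791
17624 ÷ 5791 → quotient 3, remainder 251
5791 ÷ 251 → quotient 23, remainder 18
251 ÷ 18 → quotient 13, remainder 17
18 ÷ 17 → quotient 1, remainder 1
17 ÷ 1 → quotient 17, remainder 0

[4; 2, 6, 3, 23, 13, 1, 17]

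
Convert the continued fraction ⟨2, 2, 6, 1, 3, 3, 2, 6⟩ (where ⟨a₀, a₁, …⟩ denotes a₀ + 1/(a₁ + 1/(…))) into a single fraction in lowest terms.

Start with 6.
2 + 1/(6/1) = 2 + 1/6 = 13/6
3 + 1/(13/6) = 3 + 6/13 = 45/13
3 + 1/(45/13) = 3 + 13/45 = 148/45
1 + 1/(148/45) = 1 + 45/148 = 193/148
6 + 1/(193/148) = 6 + 148/193 = 1306/193
2 + 1/(1306/193) = 2 + 193/1306 = 2805/1306
2 + 1/(2805/1306) = 2 + 1306/2805 = 6916/2805

6916/2805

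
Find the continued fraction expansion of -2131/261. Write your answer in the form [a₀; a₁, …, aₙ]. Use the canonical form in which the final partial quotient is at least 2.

Repeatedly divide and take the remainder:
-2131 = -9·261 + 218, so a_0 = -9
261 = 1·218 + 43, so a_1 = 1
218 = 5·43 + 3, so a_2 = 5
43 = 14·3 + 1, so a_3 = 14
3 = 3·1 + 0, so a_4 = 3

[-9; 1, 5, 14, 3]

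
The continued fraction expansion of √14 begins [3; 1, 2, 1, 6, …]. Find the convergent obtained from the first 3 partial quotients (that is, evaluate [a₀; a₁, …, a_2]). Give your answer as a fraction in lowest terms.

Compute successive convergents:
a_0 = 3: 3/1
a_1 = 1: 4/1
a_2 = 2: 11/3

11/3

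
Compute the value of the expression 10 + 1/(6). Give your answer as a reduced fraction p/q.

61/6

a_0 = 10: 10/1
a_1 = 6: 61/6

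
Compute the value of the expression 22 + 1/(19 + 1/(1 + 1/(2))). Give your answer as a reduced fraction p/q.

a_0 = 22: 22/1
a_1 = 19: 419/19
a_2 = 1: 441/20
a_3 = 2: 1301/59

1301/59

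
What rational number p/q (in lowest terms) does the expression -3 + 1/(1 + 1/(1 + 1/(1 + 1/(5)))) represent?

-40/17

Build up convergents one term at a time:
a_0 = -3: -3/1
a_1 = 1: -2/1
a_2 = 1: -5/2
a_3 = 1: -7/3
a_4 = 5: -40/17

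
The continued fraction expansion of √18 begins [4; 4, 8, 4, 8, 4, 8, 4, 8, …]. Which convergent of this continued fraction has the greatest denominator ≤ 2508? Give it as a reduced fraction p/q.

a_0 = 4: 4/1  (≤ bound)
a_1 = 4: 17/4  (≤ bound)
a_2 = 8: 140/33  (≤ bound)
a_3 = 4: 577/136  (≤ bound)
a_4 = 8: 4756/1121  (≤ bound)
a_5 = 4: 19601/4620  (> 2508, stop)

4756/1121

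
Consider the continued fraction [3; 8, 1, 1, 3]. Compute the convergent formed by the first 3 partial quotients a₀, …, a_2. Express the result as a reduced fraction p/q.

28/9

a_0 = 3: 3/1
a_1 = 8: 25/8
a_2 = 1: 28/9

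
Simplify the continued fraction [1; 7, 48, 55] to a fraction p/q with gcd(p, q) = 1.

21183/18542

Starting at the tail and folding back:
Start with 55.
48 + 1/(55/1) = 48 + 1/55 = 2641/55
7 + 1/(2641/55) = 7 + 55/2641 = 18542/2641
1 + 1/(18542/2641) = 1 + 2641/18542 = 21183/18542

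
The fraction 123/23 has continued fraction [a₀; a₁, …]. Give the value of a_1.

2

123 ÷ 23 → quotient 5, remainder 8
23 ÷ 8 → quotient 2, remainder 7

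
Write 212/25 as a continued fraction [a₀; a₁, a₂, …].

[8; 2, 12]

Run the Euclidean algorithm, recording each quotient:
212 ÷ 25 → quotient 8, remainder 12
25 ÷ 12 → quotient 2, remainder 1
12 ÷ 1 → quotient 12, remainder 0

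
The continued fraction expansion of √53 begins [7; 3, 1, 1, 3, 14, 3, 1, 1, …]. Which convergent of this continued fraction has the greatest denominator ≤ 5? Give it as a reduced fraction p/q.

a_0 = 7: 7/1  (≤ bound)
a_1 = 3: 22/3  (≤ bound)
a_2 = 1: 29/4  (≤ bound)
a_3 = 1: 51/7  (> 5, stop)

29/4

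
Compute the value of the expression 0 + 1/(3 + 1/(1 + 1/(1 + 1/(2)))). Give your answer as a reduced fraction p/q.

5/18

Starting at the tail and folding back:
Start with 2.
1 + 1/(2/1) = 1 + 1/2 = 3/2
1 + 1/(3/2) = 1 + 2/3 = 5/3
3 + 1/(5/3) = 3 + 3/5 = 18/5
0 + 1/(18/5) = 0 + 5/18 = 5/18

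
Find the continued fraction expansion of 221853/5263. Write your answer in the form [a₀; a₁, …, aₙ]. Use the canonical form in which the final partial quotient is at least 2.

[42; 6, 1, 1, 11, 35]

⌊221853/5263⌋ = 42, remainder 807
⌊5263/807⌋ = 6, remainder 421
⌊807/421⌋ = 1, remainder 386
⌊421/386⌋ = 1, remainder 35
⌊386/35⌋ = 11, remainder 1
⌊35/1⌋ = 35, remainder 0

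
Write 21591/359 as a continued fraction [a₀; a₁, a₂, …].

Run the Euclidean algorithm, recording each quotient:
21591 ÷ 359 → quotient 60, remainder 51
359 ÷ 51 → quotient 7, remainder 2
51 ÷ 2 → quotient 25, remainder 1
2 ÷ 1 → quotient 2, remainder 0

[60; 7, 25, 2]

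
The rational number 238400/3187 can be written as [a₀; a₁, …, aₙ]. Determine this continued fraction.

238400 ÷ 3187 → quotient 74, remainder 2562
3187 ÷ 2562 → quotient 1, remainder 625
2562 ÷ 625 → quotient 4, remainder 62
625 ÷ 62 → quotient 10, remainder 5
62 ÷ 5 → quotient 12, remainder 2
5 ÷ 2 → quotient 2, remainder 1
2 ÷ 1 → quotient 2, remainder 0

[74; 1, 4, 10, 12, 2, 2]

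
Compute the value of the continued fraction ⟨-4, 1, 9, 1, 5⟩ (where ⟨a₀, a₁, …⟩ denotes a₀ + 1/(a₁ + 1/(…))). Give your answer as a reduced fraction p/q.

Start with 5.
1 + 1/(5/1) = 1 + 1/5 = 6/5
9 + 1/(6/5) = 9 + 5/6 = 59/6
1 + 1/(59/6) = 1 + 6/59 = 65/59
-4 + 1/(65/59) = -4 + 59/65 = -201/65

-201/65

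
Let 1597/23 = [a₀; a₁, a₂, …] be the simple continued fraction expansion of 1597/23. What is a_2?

1597 = 69·23 + 10, so a_0 = 69
23 = 2·10 + 3, so a_1 = 2
10 = 3·3 + 1, so a_2 = 3

3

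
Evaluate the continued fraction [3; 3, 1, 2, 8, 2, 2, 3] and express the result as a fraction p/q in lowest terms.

5369/1641

Start with 3.
2 + 1/(3/1) = 2 + 1/3 = 7/3
2 + 1/(7/3) = 2 + 3/7 = 17/7
8 + 1/(17/7) = 8 + 7/17 = 143/17
2 + 1/(143/17) = 2 + 17/143 = 303/143
1 + 1/(303/143) = 1 + 143/303 = 446/303
3 + 1/(446/303) = 3 + 303/446 = 1641/446
3 + 1/(1641/446) = 3 + 446/1641 = 5369/1641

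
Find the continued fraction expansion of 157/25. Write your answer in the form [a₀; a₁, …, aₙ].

Apply division with remainder until the remainder is 0:
157 = 6·25 + 7, so a_0 = 6
25 = 3·7 + 4, so a_1 = 3
7 = 1·4 + 3, so a_2 = 1
4 = 1·3 + 1, so a_3 = 1
3 = 3·1 + 0, so a_4 = 3

[6; 3, 1, 1, 3]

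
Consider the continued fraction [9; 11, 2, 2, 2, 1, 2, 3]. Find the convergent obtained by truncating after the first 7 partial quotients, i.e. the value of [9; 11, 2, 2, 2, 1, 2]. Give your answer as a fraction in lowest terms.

4771/525

Start with 2.
1 + 1/(2/1) = 1 + 1/2 = 3/2
2 + 1/(3/2) = 2 + 2/3 = 8/3
2 + 1/(8/3) = 2 + 3/8 = 19/8
2 + 1/(19/8) = 2 + 8/19 = 46/19
11 + 1/(46/19) = 11 + 19/46 = 525/46
9 + 1/(525/46) = 9 + 46/525 = 4771/525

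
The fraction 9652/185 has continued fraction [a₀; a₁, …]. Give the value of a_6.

3

Run the Euclidean algorithm, recording each quotient:
⌊9652/185⌋ = 52, remainder 32
⌊185/32⌋ = 5, remainder 25
⌊32/25⌋ = 1, remainder 7
⌊25/7⌋ = 3, remainder 4
⌊7/4⌋ = 1, remainder 3
⌊4/3⌋ = 1, remainder 1
⌊3/1⌋ = 3, remainder 0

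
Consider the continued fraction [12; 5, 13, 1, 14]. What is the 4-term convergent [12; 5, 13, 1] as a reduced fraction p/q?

a_0 = 12: 12/1
a_1 = 5: 61/5
a_2 = 13: 805/66
a_3 = 1: 866/71

866/71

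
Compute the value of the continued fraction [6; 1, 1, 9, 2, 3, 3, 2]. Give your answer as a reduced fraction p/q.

Use the convergent recurrence hₖ = aₖ·hₖ₋₁ + hₖ₋₂ (and likewise for the denominators kₖ):
a_0 = 6: 6/1
a_1 = 1: 7/1
a_2 = 1: 13/2
a_3 = 9: 124/19
a_4 = 2: 261/40
a_5 = 3: 907/139
a_6 = 3: 2982/457
a_7 = 2: 6871/1053

6871/1053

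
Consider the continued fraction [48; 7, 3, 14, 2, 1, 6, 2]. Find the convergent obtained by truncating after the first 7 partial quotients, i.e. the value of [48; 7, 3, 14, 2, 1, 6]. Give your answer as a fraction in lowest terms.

310673/6454

Start with 6.
1 + 1/(6/1) = 1 + 1/6 = 7/6
2 + 1/(7/6) = 2 + 6/7 = 20/7
14 + 1/(20/7) = 14 + 7/20 = 287/20
3 + 1/(287/20) = 3 + 20/287 = 881/287
7 + 1/(881/287) = 7 + 287/881 = 6454/881
48 + 1/(6454/881) = 48 + 881/6454 = 310673/6454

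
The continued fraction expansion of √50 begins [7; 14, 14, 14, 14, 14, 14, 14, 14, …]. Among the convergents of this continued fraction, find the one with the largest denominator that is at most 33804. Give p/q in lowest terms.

a_0 = 7: 7/1  (≤ bound)
a_1 = 14: 99/14  (≤ bound)
a_2 = 14: 1393/197  (≤ bound)
a_3 = 14: 19601/2772  (≤ bound)
a_4 = 14: 275807/39005  (> 33804, stop)

19601/2772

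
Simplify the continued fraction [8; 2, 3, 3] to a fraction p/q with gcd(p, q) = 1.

Compute successive convergents:
a_0 = 8: 8/1
a_1 = 2: 17/2
a_2 = 3: 59/7
a_3 = 3: 194/23

194/23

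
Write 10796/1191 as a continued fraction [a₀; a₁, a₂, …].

[9; 15, 2, 7, 5]

10796 = 9·1191 + 77, so a_0 = 9
1191 = 15·77 + 36, so a_1 = 15
77 = 2·36 + 5, so a_2 = 2
36 = 7·5 + 1, so a_3 = 7
5 = 5·1 + 0, so a_4 = 5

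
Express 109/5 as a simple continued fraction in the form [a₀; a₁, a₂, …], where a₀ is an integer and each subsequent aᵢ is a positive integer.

[21; 1, 4]

⌊109/5⌋ = 21, remainder 4
⌊5/4⌋ = 1, remainder 1
⌊4/1⌋ = 4, remainder 0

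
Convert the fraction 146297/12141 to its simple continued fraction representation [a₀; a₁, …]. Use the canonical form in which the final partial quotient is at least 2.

Repeatedly divide and take the remainder:
146297 = 12·12141 + 605, so a_0 = 12
12141 = 20·605 + 41, so a_1 = 20
605 = 14·41 + 31, so a_2 = 14
41 = 1·31 + 10, so a_3 = 1
31 = 3·10 + 1, so a_4 = 3
10 = 10·1 + 0, so a_5 = 10

[12; 20, 14, 1, 3, 10]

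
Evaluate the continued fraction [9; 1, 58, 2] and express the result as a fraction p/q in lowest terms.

Start with 2.
58 + 1/(2/1) = 58 + 1/2 = 117/2
1 + 1/(117/2) = 1 + 2/117 = 119/117
9 + 1/(119/117) = 9 + 117/119 = 1188/119

1188/119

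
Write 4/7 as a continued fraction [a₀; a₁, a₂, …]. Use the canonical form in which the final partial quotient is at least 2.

[0; 1, 1, 3]

4 ÷ 7 → quotient 0, remainder 4
7 ÷ 4 → quotient 1, remainder 3
4 ÷ 3 → quotient 1, remainder 1
3 ÷ 1 → quotient 3, remainder 0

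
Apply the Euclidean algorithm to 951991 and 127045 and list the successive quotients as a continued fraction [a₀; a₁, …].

⌊951991/127045⌋ = 7, remainder 62676
⌊127045/62676⌋ = 2, remainder 1693
⌊62676/1693⌋ = 37, remainder 35
⌊1693/35⌋ = 48, remainder 13
⌊35/13⌋ = 2, remainder 9
⌊13/9⌋ = 1, remainder 4
⌊9/4⌋ = 2, remainder 1
⌊4/1⌋ = 4, remainder 0

[7; 2, 37, 48, 2, 1, 2, 4]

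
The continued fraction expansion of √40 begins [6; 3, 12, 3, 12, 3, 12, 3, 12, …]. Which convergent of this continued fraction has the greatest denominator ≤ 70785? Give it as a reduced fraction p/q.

337434/53353

List convergents until the denominator exceeds the bound:
a_0 = 6: 6/1  (≤ bound)
a_1 = 3: 19/3  (≤ bound)
a_2 = 12: 234/37  (≤ bound)
a_3 = 3: 721/114  (≤ bound)
a_4 = 12: 8886/1405  (≤ bound)
a_5 = 3: 27379/4329  (≤ bound)
a_6 = 12: 337434/53353  (≤ bound)
a_7 = 3: 1039681/164388  (> 70785, stop)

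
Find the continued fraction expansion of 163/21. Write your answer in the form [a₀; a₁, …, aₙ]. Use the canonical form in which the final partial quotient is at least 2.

[7; 1, 3, 5]

⌊163/21⌋ = 7, remainder 16
⌊21/16⌋ = 1, remainder 5
⌊16/5⌋ = 3, remainder 1
⌊5/1⌋ = 5, remainder 0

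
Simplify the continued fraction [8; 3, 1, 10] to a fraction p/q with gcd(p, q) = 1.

355/43

a_0 = 8: 8/1
a_1 = 3: 25/3
a_2 = 1: 33/4
a_3 = 10: 355/43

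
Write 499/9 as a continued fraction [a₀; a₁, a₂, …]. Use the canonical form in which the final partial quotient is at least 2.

[55; 2, 4]

⌊499/9⌋ = 55, remainder 4
⌊9/4⌋ = 2, remainder 1
⌊4/1⌋ = 4, remainder 0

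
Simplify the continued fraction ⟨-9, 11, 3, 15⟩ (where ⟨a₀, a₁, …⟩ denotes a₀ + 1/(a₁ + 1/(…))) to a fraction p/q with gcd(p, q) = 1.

Start with 15.
3 + 1/(15/1) = 3 + 1/15 = 46/15
11 + 1/(46/15) = 11 + 15/46 = 521/46
-9 + 1/(521/46) = -9 + 46/521 = -4643/521

-4643/521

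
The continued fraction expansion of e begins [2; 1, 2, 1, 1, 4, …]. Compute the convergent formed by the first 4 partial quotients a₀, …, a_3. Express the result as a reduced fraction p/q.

11/4

Start with 1.
2 + 1/(1/1) = 2 + 1/1 = 3/1
1 + 1/(3/1) = 1 + 1/3 = 4/3
2 + 1/(4/3) = 2 + 3/4 = 11/4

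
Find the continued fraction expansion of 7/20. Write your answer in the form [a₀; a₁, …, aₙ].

[0; 2, 1, 6]

7 = 0·20 + 7, so a_0 = 0
20 = 2·7 + 6, so a_1 = 2
7 = 1·6 + 1, so a_2 = 1
6 = 6·1 + 0, so a_3 = 6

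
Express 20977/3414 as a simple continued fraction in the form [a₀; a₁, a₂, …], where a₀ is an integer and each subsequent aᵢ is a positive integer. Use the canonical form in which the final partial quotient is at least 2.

Apply division with remainder until the remainder is 0:
20977 = 6·3414 + 493, so a_0 = 6
3414 = 6·493 + 456, so a_1 = 6
493 = 1·456 + 37, so a_2 = 1
456 = 12·37 + 12, so a_3 = 12
37 = 3·12 + 1, so a_4 = 3
12 = 12·1 + 0, so a_5 = 12

[6; 6, 1, 12, 3, 12]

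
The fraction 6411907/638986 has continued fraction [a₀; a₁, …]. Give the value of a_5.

12

6411907 = 10·638986 + 22047, so a_0 = 10
638986 = 28·22047 + 21670, so a_1 = 28
22047 = 1·21670 + 377, so a_2 = 1
21670 = 57·377 + 181, so a_3 = 57
377 = 2·181 + 15, so a_4 = 2
181 = 12·15 + 1, so a_5 = 12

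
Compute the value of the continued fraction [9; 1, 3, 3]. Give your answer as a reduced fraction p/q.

Start with 3.
3 + 1/(3/1) = 3 + 1/3 = 10/3
1 + 1/(10/3) = 1 + 3/10 = 13/10
9 + 1/(13/10) = 9 + 10/13 = 127/13

127/13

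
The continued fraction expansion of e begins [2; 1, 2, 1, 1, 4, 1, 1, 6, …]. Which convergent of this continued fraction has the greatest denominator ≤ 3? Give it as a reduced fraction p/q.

8/3

List convergents until the denominator exceeds the bound:
a_0 = 2: 2/1  (≤ bound)
a_1 = 1: 3/1  (≤ bound)
a_2 = 2: 8/3  (≤ bound)
a_3 = 1: 11/4  (> 3, stop)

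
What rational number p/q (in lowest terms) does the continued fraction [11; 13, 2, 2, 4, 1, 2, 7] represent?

Work from the innermost term outward:
Start with 7.
2 + 1/(7/1) = 2 + 1/7 = 15/7
1 + 1/(15/7) = 1 + 7/15 = 22/15
4 + 1/(22/15) = 4 + 15/22 = 103/22
2 + 1/(103/22) = 2 + 22/103 = 228/103
2 + 1/(228/103) = 2 + 103/228 = 559/228
13 + 1/(559/228) = 13 + 228/559 = 7495/559
11 + 1/(7495/559) = 11 + 559/7495 = 83004/7495

83004/7495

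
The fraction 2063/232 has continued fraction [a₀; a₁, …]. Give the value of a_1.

2063 = 8·232 + 207, so a_0 = 8
232 = 1·207 + 25, so a_1 = 1

1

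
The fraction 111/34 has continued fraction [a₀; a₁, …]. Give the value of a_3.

3

Run the Euclidean algorithm, recording each quotient:
111 = 3·34 + 9, so a_0 = 3
34 = 3·9 + 7, so a_1 = 3
9 = 1·7 + 2, so a_2 = 1
7 = 3·2 + 1, so a_3 = 3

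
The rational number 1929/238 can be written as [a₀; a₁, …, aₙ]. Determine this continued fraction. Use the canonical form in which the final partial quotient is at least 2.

1929 = 8·238 + 25, so a_0 = 8
238 = 9·25 + 13, so a_1 = 9
25 = 1·13 + 12, so a_2 = 1
13 = 1·12 + 1, so a_3 = 1
12 = 12·1 + 0, so a_4 = 12

[8; 9, 1, 1, 12]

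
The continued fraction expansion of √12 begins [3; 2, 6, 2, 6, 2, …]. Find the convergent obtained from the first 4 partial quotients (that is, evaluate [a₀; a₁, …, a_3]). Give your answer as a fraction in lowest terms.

97/28

Build up convergents one term at a time:
a_0 = 3: 3/1
a_1 = 2: 7/2
a_2 = 6: 45/13
a_3 = 2: 97/28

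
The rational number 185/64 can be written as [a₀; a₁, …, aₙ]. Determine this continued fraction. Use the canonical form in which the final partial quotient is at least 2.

[2; 1, 8, 7]

⌊185/64⌋ = 2, remainder 57
⌊64/57⌋ = 1, remainder 7
⌊57/7⌋ = 8, remainder 1
⌊7/1⌋ = 7, remainder 0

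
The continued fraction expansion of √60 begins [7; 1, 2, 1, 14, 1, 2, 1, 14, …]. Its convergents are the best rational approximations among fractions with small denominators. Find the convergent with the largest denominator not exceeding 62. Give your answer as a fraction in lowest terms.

457/59

a_0 = 7: 7/1  (≤ bound)
a_1 = 1: 8/1  (≤ bound)
a_2 = 2: 23/3  (≤ bound)
a_3 = 1: 31/4  (≤ bound)
a_4 = 14: 457/59  (≤ bound)
a_5 = 1: 488/63  (> 62, stop)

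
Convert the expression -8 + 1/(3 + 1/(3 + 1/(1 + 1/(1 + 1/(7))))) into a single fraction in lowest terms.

-1339/174

Build up convergents one term at a time:
a_0 = -8: -8/1
a_1 = 3: -23/3
a_2 = 3: -77/10
a_3 = 1: -100/13
a_4 = 1: -177/23
a_5 = 7: -1339/174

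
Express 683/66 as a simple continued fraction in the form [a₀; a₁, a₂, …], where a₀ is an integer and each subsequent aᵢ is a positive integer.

[10; 2, 1, 6, 1, 2]

Run the Euclidean algorithm, recording each quotient:
683 ÷ 66 → quotient 10, remainder 23
66 ÷ 23 → quotient 2, remainder 20
23 ÷ 20 → quotient 1, remainder 3
20 ÷ 3 → quotient 6, remainder 2
3 ÷ 2 → quotient 1, remainder 1
2 ÷ 1 → quotient 2, remainder 0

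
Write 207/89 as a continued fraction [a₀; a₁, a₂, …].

[2; 3, 14, 2]

⌊207/89⌋ = 2, remainder 29
⌊89/29⌋ = 3, remainder 2
⌊29/2⌋ = 14, remainder 1
⌊2/1⌋ = 2, remainder 0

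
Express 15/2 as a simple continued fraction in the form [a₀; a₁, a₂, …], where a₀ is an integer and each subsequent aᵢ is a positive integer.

[7; 2]

Apply division with remainder until the remainder is 0:
⌊15/2⌋ = 7, remainder 1
⌊2/1⌋ = 2, remainder 0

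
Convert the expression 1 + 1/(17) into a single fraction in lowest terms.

18/17

Start with 17.
1 + 1/(17/1) = 1 + 1/17 = 18/17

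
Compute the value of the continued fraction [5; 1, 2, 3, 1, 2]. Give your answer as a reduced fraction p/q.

Work from the innermost term outward:
Start with 2.
1 + 1/(2/1) = 1 + 1/2 = 3/2
3 + 1/(3/2) = 3 + 2/3 = 11/3
2 + 1/(11/3) = 2 + 3/11 = 25/11
1 + 1/(25/11) = 1 + 11/25 = 36/25
5 + 1/(36/25) = 5 + 25/36 = 205/36

205/36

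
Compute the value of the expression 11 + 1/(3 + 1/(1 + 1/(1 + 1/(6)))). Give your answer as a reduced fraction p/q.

a_0 = 11: 11/1
a_1 = 3: 34/3
a_2 = 1: 45/4
a_3 = 1: 79/7
a_4 = 6: 519/46

519/46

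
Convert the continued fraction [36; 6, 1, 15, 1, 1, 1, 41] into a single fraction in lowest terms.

522499/14456

a_0 = 36: 36/1
a_1 = 6: 217/6
a_2 = 1: 253/7
a_3 = 15: 4012/111
a_4 = 1: 4265/118
a_5 = 1: 8277/229
a_6 = 1: 12542/347
a_7 = 41: 522499/14456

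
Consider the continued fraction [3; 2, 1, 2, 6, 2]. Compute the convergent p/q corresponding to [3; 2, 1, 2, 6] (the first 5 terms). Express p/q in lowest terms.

172/51

Start with 6.
2 + 1/(6/1) = 2 + 1/6 = 13/6
1 + 1/(13/6) = 1 + 6/13 = 19/13
2 + 1/(19/13) = 2 + 13/19 = 51/19
3 + 1/(51/19) = 3 + 19/51 = 172/51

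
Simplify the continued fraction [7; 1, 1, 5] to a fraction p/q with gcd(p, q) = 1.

Start with 5.
1 + 1/(5/1) = 1 + 1/5 = 6/5
1 + 1/(6/5) = 1 + 5/6 = 11/6
7 + 1/(11/6) = 7 + 6/11 = 83/11

83/11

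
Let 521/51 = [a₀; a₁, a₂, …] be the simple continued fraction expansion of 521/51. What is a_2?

1

Run the Euclidean algorithm, recording each quotient:
521 ÷ 51 → quotient 10, remainder 11
51 ÷ 11 → quotient 4, remainder 7
11 ÷ 7 → quotient 1, remainder 4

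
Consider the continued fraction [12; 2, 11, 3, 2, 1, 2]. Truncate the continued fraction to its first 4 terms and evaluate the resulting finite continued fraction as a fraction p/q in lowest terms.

886/71

Build up convergents one term at a time:
a_0 = 12: 12/1
a_1 = 2: 25/2
a_2 = 11: 287/23
a_3 = 3: 886/71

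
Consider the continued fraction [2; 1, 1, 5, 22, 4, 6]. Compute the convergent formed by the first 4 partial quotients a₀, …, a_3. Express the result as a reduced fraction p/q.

Start with 5.
1 + 1/(5/1) = 1 + 1/5 = 6/5
1 + 1/(6/5) = 1 + 5/6 = 11/6
2 + 1/(11/6) = 2 + 6/11 = 28/11

28/11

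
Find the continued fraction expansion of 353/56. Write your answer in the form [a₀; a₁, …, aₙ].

353 = 6·56 + 17, so a_0 = 6
56 = 3·17 + 5, so a_1 = 3
17 = 3·5 + 2, so a_2 = 3
5 = 2·2 + 1, so a_3 = 2
2 = 2·1 + 0, so a_4 = 2

[6; 3, 3, 2, 2]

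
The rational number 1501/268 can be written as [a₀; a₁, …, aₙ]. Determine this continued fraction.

[5; 1, 1, 1, 1, 53]

Repeatedly divide and take the remainder:
⌊1501/268⌋ = 5, remainder 161
⌊268/161⌋ = 1, remainder 107
⌊161/107⌋ = 1, remainder 54
⌊107/54⌋ = 1, remainder 53
⌊54/53⌋ = 1, remainder 1
⌊53/1⌋ = 53, remainder 0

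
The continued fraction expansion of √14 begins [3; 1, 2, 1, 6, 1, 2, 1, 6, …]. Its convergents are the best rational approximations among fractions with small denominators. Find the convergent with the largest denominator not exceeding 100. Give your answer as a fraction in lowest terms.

333/89

List convergents until the denominator exceeds the bound:
a_0 = 3: 3/1  (≤ bound)
a_1 = 1: 4/1  (≤ bound)
a_2 = 2: 11/3  (≤ bound)
a_3 = 1: 15/4  (≤ bound)
a_4 = 6: 101/27  (≤ bound)
a_5 = 1: 116/31  (≤ bound)
a_6 = 2: 333/89  (≤ bound)
a_7 = 1: 449/120  (> 100, stop)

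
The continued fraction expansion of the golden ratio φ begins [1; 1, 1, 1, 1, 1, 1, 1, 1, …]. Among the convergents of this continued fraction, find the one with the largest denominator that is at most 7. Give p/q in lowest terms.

8/5

List convergents until the denominator exceeds the bound:
a_0 = 1: 1/1  (≤ bound)
a_1 = 1: 2/1  (≤ bound)
a_2 = 1: 3/2  (≤ bound)
a_3 = 1: 5/3  (≤ bound)
a_4 = 1: 8/5  (≤ bound)
a_5 = 1: 13/8  (> 7, stop)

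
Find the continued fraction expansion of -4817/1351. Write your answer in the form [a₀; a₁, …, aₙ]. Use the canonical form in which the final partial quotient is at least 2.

[-4; 2, 3, 3, 6, 4, 2]

Run the Euclidean algorithm, recording each quotient:
-4817 = -4·1351 + 587, so a_0 = -4
1351 = 2·587 + 177, so a_1 = 2
587 = 3·177 + 56, so a_2 = 3
177 = 3·56 + 9, so a_3 = 3
56 = 6·9 + 2, so a_4 = 6
9 = 4·2 + 1, so a_5 = 4
2 = 2·1 + 0, so a_6 = 2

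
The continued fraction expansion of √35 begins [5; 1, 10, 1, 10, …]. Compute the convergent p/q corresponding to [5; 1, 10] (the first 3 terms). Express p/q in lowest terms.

a_0 = 5: 5/1
a_1 = 1: 6/1
a_2 = 10: 65/11

65/11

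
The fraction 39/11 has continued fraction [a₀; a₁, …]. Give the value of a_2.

⌊39/11⌋ = 3, remainder 6
⌊11/6⌋ = 1, remainder 5
⌊6/5⌋ = 1, remainder 1

1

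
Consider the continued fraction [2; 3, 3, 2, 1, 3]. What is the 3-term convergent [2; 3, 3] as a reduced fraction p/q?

23/10

Work from the innermost term outward:
Start with 3.
3 + 1/(3/1) = 3 + 1/3 = 10/3
2 + 1/(10/3) = 2 + 3/10 = 23/10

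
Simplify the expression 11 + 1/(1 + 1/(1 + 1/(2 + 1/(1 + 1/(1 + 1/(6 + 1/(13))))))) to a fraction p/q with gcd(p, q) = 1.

Collapse the nested fraction from the inside out:
Start with 13.
6 + 1/(13/1) = 6 + 1/13 = 79/13
1 + 1/(79/13) = 1 + 13/79 = 92/79
1 + 1/(92/79) = 1 + 79/92 = 171/92
2 + 1/(171/92) = 2 + 92/171 = 434/171
1 + 1/(434/171) = 1 + 171/434 = 605/434
1 + 1/(605/434) = 1 + 434/605 = 1039/605
11 + 1/(1039/605) = 11 + 605/1039 = 12034/1039

12034/1039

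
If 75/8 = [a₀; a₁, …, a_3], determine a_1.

2

75 = 9·8 + 3, so a_0 = 9
8 = 2·3 + 2, so a_1 = 2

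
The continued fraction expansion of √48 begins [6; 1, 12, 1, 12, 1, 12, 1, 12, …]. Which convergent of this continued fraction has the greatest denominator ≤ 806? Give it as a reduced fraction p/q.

List convergents until the denominator exceeds the bound:
a_0 = 6: 6/1  (≤ bound)
a_1 = 1: 7/1  (≤ bound)
a_2 = 12: 90/13  (≤ bound)
a_3 = 1: 97/14  (≤ bound)
a_4 = 12: 1254/181  (≤ bound)
a_5 = 1: 1351/195  (≤ bound)
a_6 = 12: 17466/2521  (> 806, stop)

1351/195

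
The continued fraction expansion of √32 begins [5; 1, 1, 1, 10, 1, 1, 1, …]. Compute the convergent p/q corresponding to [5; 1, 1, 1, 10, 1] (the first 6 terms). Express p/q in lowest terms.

a_0 = 5: 5/1
a_1 = 1: 6/1
a_2 = 1: 11/2
a_3 = 1: 17/3
a_4 = 10: 181/32
a_5 = 1: 198/35

198/35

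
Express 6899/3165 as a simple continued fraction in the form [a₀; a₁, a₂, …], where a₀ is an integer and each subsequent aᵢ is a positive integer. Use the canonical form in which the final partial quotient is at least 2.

6899 ÷ 3165 → quotient 2, remainder 569
3165 ÷ 569 → quotient 5, remainder 320
569 ÷ 320 → quotient 1, remainder 249
320 ÷ 249 → quotient 1, remainder 71
249 ÷ 71 → quotient 3, remainder 36
71 ÷ 36 → quotient 1, remainder 35
36 ÷ 35 → quotient 1, remainder 1
35 ÷ 1 → quotient 35, remainder 0

[2; 5, 1, 1, 3, 1, 1, 35]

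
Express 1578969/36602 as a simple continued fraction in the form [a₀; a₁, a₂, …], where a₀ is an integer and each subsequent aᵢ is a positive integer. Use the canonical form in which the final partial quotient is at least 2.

[43; 7, 4, 1, 45, 2, 2, 4]

1578969 = 43·36602 + 5083, so a_0 = 43
36602 = 7·5083 + 1021, so a_1 = 7
5083 = 4·1021 + 999, so a_2 = 4
1021 = 1·999 + 22, so a_3 = 1
999 = 45·22 + 9, so a_4 = 45
22 = 2·9 + 4, so a_5 = 2
9 = 2·4 + 1, so a_6 = 2
4 = 4·1 + 0, so a_7 = 4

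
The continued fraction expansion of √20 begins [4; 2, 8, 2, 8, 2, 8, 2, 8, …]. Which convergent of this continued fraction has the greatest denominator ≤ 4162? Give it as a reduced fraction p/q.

2889/646

a_0 = 4: 4/1  (≤ bound)
a_1 = 2: 9/2  (≤ bound)
a_2 = 8: 76/17  (≤ bound)
a_3 = 2: 161/36  (≤ bound)
a_4 = 8: 1364/305  (≤ bound)
a_5 = 2: 2889/646  (≤ bound)
a_6 = 8: 24476/5473  (> 4162, stop)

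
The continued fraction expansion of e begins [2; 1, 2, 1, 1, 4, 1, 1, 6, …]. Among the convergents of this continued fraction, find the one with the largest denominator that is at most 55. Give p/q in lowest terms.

106/39

List convergents until the denominator exceeds the bound:
a_0 = 2: 2/1  (≤ bound)
a_1 = 1: 3/1  (≤ bound)
a_2 = 2: 8/3  (≤ bound)
a_3 = 1: 11/4  (≤ bound)
a_4 = 1: 19/7  (≤ bound)
a_5 = 4: 87/32  (≤ bound)
a_6 = 1: 106/39  (≤ bound)
a_7 = 1: 193/71  (> 55, stop)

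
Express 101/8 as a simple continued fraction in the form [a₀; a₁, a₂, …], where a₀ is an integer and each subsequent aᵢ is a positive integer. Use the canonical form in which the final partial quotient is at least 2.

[12; 1, 1, 1, 2]

101 = 12·8 + 5, so a_0 = 12
8 = 1·5 + 3, so a_1 = 1
5 = 1·3 + 2, so a_2 = 1
3 = 1·2 + 1, so a_3 = 1
2 = 2·1 + 0, so a_4 = 2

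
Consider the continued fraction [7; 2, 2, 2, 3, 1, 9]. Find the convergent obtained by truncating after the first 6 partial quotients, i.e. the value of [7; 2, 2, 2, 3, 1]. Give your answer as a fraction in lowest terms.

Start with 1.
3 + 1/(1/1) = 3 + 1/1 = 4/1
2 + 1/(4/1) = 2 + 1/4 = 9/4
2 + 1/(9/4) = 2 + 4/9 = 22/9
2 + 1/(22/9) = 2 + 9/22 = 53/22
7 + 1/(53/22) = 7 + 22/53 = 393/53

393/53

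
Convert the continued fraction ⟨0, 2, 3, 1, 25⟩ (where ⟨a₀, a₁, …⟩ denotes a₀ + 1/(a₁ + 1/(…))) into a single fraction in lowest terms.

103/232

Collapse the nested fraction from the inside out:
Start with 25.
1 + 1/(25/1) = 1 + 1/25 = 26/25
3 + 1/(26/25) = 3 + 25/26 = 103/26
2 + 1/(103/26) = 2 + 26/103 = 232/103
0 + 1/(232/103) = 0 + 103/232 = 103/232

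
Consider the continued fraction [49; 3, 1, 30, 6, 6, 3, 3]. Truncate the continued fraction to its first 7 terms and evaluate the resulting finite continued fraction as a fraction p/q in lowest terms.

712529/14467

Start with 3.
6 + 1/(3/1) = 6 + 1/3 = 19/3
6 + 1/(19/3) = 6 + 3/19 = 117/19
30 + 1/(117/19) = 30 + 19/117 = 3529/117
1 + 1/(3529/117) = 1 + 117/3529 = 3646/3529
3 + 1/(3646/3529) = 3 + 3529/3646 = 14467/3646
49 + 1/(14467/3646) = 49 + 3646/14467 = 712529/14467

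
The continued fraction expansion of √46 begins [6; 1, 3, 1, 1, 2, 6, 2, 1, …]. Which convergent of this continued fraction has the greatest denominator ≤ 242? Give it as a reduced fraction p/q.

a_0 = 6: 6/1  (≤ bound)
a_1 = 1: 7/1  (≤ bound)
a_2 = 3: 27/4  (≤ bound)
a_3 = 1: 34/5  (≤ bound)
a_4 = 1: 61/9  (≤ bound)
a_5 = 2: 156/23  (≤ bound)
a_6 = 6: 997/147  (≤ bound)
a_7 = 2: 2150/317  (> 242, stop)

997/147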